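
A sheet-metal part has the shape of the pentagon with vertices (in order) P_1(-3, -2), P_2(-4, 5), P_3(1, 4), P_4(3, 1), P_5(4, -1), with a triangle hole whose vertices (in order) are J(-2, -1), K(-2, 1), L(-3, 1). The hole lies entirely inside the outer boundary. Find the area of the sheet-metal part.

35.5

Outer boundary:
Apply Gauss's area formula: 2A = Σ (x_i·y_{i+1} − x_{i+1}·y_i), indices taken mod 5.
Σ = (-23) + (-21) + (-11) + (-7) + (-11) = -73
Area = |Σ|/2 = 36.5.
Hole:
Apply Gauss's area formula: 2A = Σ (x_i·y_{i+1} − x_{i+1}·y_i), indices taken mod 3.
J→K: (-2)(1) − (-2)(-1) = -4
K→L: (-2)(1) − (-3)(1) = 1
L→J: (-3)(-1) − (-2)(1) = 5
Σ = 2
Area = |Σ|/2 = 1.
Net area = 36.5 − 1 = 35.5.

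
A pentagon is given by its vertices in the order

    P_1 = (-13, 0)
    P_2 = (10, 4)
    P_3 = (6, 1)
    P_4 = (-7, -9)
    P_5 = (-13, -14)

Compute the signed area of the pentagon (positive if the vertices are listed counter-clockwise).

-157

Apply the surveyor's formula: 2A = Σ (x_i·y_{i+1} − x_{i+1}·y_i), indices taken mod 5.
Σ = (-52) + (-14) + (-47) + (-19) + (-182) = -314
Signed area = Σ/2 = -157 (negative ⇒ clockwise traversal).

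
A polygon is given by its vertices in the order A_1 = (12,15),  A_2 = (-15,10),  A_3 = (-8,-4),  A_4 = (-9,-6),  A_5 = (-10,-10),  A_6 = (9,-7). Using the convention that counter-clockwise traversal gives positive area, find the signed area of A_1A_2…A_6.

Apply the surveyor's formula: 2A = Σ (x_i·y_{i+1} − x_{i+1}·y_i), indices taken mod 6.
Σ = (345) + (140) + (12) + (30) + (160) + (219) = 906
Signed area = Σ/2 = 453 (positive ⇒ counter-clockwise traversal).

453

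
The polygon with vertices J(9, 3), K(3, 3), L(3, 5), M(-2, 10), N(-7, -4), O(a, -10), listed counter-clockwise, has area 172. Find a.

The doubled signed area Σ (x_i y_{i+1} − x_{i+1} y_i) is linear in a.
With a=0 it equals 302; the coefficient of a is 7 (from the two edges through O).
So 7·a + 302 = 2·172 = 344 ⇒ a = 6.

6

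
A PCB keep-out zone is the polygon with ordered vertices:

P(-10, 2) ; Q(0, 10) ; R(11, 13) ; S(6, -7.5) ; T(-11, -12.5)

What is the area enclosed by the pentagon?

Apply the surveyor's formula: 2A = Σ (x_i·y_{i+1} − x_{i+1}·y_i), indices taken mod 5.
Σ = (-100) + (-110) + (-160.5) + (-157.5) + (-147) = -675
Area = |Σ|/2 = 337.5.

337.5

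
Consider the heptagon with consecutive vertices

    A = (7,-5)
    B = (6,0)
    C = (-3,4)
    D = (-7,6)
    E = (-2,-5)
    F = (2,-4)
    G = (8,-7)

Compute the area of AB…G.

Cross-terms: 30, 24, 10, 47, 18, 18, 9  ⇒  Σ = 156
Area = |Σ|/2 = 78.

78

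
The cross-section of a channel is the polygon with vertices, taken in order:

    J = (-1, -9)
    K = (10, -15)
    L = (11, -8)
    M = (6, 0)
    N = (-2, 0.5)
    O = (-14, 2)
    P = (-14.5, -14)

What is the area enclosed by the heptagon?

Apply Gauss's area formula: 2A = Σ (x_i·y_{i+1} − x_{i+1}·y_i), indices taken mod 7.
J→K: (-1)(-15) − (10)(-9) = 105
K→L: (10)(-8) − (11)(-15) = 85
L→M: (11)(0) − (6)(-8) = 48
M→N: (6)(0.5) − (-2)(0) = 3
N→O: (-2)(2) − (-14)(0.5) = 3
O→P: (-14)(-14) − (-14.5)(2) = 225
P→J: (-14.5)(-9) − (-1)(-14) = 116.5
Σ = 585.5
Area = |Σ|/2 = 292.75.

292.75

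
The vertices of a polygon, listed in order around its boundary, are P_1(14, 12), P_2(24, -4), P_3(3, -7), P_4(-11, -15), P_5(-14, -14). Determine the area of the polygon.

325

P_1→P_2: (14)(-4) − (24)(12) = -344
P_2→P_3: (24)(-7) − (3)(-4) = -156
P_3→P_4: (3)(-15) − (-11)(-7) = -122
P_4→P_5: (-11)(-14) − (-14)(-15) = -56
P_5→P_1: (-14)(12) − (14)(-14) = 28
Σ = -650
Area = |Σ|/2 = 325.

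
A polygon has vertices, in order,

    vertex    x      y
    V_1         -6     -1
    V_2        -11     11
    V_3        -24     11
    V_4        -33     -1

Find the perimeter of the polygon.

|V_1V_2| = √((-5)² + (12)²) = √169 = 13
|V_2V_3| = √((-13)² + (0)²) = √169 = 13
|V_3V_4| = √((-9)² + (-12)²) = √225 = 15
|V_4V_1| = √((27)² + (0)²) = √729 = 27
Perimeter = 13 + 13 + 15 + 27 = 68.

68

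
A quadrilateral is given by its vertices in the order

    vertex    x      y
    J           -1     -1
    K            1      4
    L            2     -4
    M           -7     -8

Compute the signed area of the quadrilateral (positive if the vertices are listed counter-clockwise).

-30

Apply Gauss's area formula: 2A = Σ (x_i·y_{i+1} − x_{i+1}·y_i), indices taken mod 4.
Cross-terms: -3, -12, -44, -1  ⇒  Σ = -60
Signed area = Σ/2 = -30 (negative ⇒ clockwise traversal).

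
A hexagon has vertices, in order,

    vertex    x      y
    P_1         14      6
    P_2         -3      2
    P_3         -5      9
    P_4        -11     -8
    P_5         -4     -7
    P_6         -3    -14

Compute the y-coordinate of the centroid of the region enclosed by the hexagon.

-419/213

Apply the shoelace formula. First the cross-terms c_i = x_i·y_{i+1} − x_{i+1}·y_i:
  46, -17, 139, 45, 35, 178  ⇒  2A = 426, A = 213.
Then Σ (y_i + y_{i+1})·c_i = -2514, so ȳ = -2514 / (6·213) = -419/213.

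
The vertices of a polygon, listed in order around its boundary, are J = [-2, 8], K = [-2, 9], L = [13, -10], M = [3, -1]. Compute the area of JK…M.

Σ = (-2) + (-97) + (17) + (22) = -60
Area = |Σ|/2 = 30.

30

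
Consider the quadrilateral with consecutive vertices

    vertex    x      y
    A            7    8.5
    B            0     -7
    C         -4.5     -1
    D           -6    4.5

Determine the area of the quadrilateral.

A→B: (7)(-7) − (0)(8.5) = -49
B→C: (0)(-1) − (-4.5)(-7) = -31.5
C→D: (-4.5)(4.5) − (-6)(-1) = -26.25
D→A: (-6)(8.5) − (7)(4.5) = -82.5
Σ = -189.25
Area = |Σ|/2 = 94.625.

94.625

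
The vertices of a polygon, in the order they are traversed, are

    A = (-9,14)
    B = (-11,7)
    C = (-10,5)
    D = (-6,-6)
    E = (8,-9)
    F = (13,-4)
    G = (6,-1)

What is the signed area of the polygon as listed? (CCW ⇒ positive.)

234.5

Apply the shoelace (surveyor's) formula: 2A = Σ (x_i·y_{i+1} − x_{i+1}·y_i), indices taken mod 7.
Cross-terms: 91, 15, 90, 102, 85, 11, 75  ⇒  Σ = 469
Signed area = Σ/2 = 234.5 (positive ⇒ counter-clockwise traversal).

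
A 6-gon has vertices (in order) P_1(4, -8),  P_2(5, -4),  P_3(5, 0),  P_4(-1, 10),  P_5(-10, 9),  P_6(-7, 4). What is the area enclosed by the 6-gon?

124

Σ = (24) + (20) + (50) + (91) + (23) + (40) = 248
Area = |Σ|/2 = 124.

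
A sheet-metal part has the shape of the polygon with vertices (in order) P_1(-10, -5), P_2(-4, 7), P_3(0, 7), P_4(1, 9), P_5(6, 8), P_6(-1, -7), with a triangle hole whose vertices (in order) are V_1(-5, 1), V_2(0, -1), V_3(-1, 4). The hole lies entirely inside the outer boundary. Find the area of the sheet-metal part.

123.5

Outer boundary:
Σ = (-90) + (-28) + (-7) + (-46) + (-34) + (-65) = -270
Area = |Σ|/2 = 135.
Hole:
Cross-terms: 5, -1, 19  ⇒  Σ = 23
Area = |Σ|/2 = 11.5.
Net area = 135 − 11.5 = 123.5.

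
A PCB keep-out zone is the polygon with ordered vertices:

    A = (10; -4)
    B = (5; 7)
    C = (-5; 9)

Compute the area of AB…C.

50

Σ = (90) + (80) + (-70) = 100
Area = |Σ|/2 = 50.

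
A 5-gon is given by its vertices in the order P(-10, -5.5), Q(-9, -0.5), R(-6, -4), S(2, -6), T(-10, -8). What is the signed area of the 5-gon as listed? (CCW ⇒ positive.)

Apply Gauss's area formula: 2A = Σ (x_i·y_{i+1} − x_{i+1}·y_i), indices taken mod 5.
P→Q: (-10)(-0.5) − (-9)(-5.5) = -44.5
Q→R: (-9)(-4) − (-6)(-0.5) = 33
R→S: (-6)(-6) − (2)(-4) = 44
S→T: (2)(-8) − (-10)(-6) = -76
T→P: (-10)(-5.5) − (-10)(-8) = -25
Σ = -68.5
Signed area = Σ/2 = -34.25 (negative ⇒ clockwise traversal).

-34.25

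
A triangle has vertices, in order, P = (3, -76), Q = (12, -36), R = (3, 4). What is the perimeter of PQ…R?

|PQ| = √((9)² + (40)²) = √1681 = 41
|QR| = √((-9)² + (40)²) = √1681 = 41
|RP| = √((0)² + (-80)²) = √6400 = 80
Perimeter = 41 + 41 + 80 = 162.

162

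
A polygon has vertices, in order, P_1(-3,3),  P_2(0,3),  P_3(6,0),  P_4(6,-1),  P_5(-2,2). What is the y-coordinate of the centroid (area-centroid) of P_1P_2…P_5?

4/3

Apply the shoelace formula. First the cross-terms c_i = x_i·y_{i+1} − x_{i+1}·y_i:
  -9, -18, -6, 10, 0  ⇒  2A = -23, A = -11.5.
Then Σ (y_i + y_{i+1})·c_i = -92, so ȳ = -92 / (6·(-11.5)) = 4/3.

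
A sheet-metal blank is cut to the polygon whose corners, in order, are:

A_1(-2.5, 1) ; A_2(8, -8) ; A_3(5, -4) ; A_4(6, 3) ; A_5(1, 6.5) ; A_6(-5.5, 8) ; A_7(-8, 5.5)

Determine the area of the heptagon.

A_1→A_2: (-2.5)(-8) − (8)(1) = 12
A_2→A_3: (8)(-4) − (5)(-8) = 8
A_3→A_4: (5)(3) − (6)(-4) = 39
A_4→A_5: (6)(6.5) − (1)(3) = 36
A_5→A_6: (1)(8) − (-5.5)(6.5) = 43.75
A_6→A_7: (-5.5)(5.5) − (-8)(8) = 33.75
A_7→A_1: (-8)(1) − (-2.5)(5.5) = 5.75
Σ = 178.25
Area = |Σ|/2 = 89.125.

89.125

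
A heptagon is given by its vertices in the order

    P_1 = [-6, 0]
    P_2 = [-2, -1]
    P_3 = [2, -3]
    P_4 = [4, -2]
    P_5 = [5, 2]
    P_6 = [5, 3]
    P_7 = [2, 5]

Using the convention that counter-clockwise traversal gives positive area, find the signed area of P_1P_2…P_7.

Cross-terms: 6, 8, 8, 18, 5, 19, 30  ⇒  Σ = 94
Signed area = Σ/2 = 47 (positive ⇒ counter-clockwise traversal).

47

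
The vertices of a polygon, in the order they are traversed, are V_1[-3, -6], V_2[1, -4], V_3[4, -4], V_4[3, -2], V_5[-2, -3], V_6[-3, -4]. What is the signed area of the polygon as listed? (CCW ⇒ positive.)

V_1→V_2: (-3)(-4) − (1)(-6) = 18
V_2→V_3: (1)(-4) − (4)(-4) = 12
V_3→V_4: (4)(-2) − (3)(-4) = 4
V_4→V_5: (3)(-3) − (-2)(-2) = -13
V_5→V_6: (-2)(-4) − (-3)(-3) = -1
V_6→V_1: (-3)(-6) − (-3)(-4) = 6
Σ = 26
Signed area = Σ/2 = 13 (positive ⇒ counter-clockwise traversal).

13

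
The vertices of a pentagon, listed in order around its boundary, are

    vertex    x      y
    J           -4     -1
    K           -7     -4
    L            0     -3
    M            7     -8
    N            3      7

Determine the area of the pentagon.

J→K: (-4)(-4) − (-7)(-1) = 9
K→L: (-7)(-3) − (0)(-4) = 21
L→M: (0)(-8) − (7)(-3) = 21
M→N: (7)(7) − (3)(-8) = 73
N→J: (3)(-1) − (-4)(7) = 25
Σ = 149
Area = |Σ|/2 = 74.5.

74.5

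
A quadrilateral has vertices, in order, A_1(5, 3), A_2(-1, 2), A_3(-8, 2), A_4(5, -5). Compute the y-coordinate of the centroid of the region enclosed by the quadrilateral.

Apply the shoelace (surveyor's) formula. First the cross-terms c_i = x_i·y_{i+1} − x_{i+1}·y_i:
  13, 14, 30, 40  ⇒  2A = 97, A = 48.5.
Then Σ (y_i + y_{i+1})·c_i = -49, so ȳ = -49 / (6·48.5) = -49/291.

-49/291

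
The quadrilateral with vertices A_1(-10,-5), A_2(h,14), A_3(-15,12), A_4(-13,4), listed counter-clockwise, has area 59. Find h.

The doubled signed area Σ (x_i y_{i+1} − x_{i+1} y_i) is linear in h.
With h=0 it equals 271; the coefficient of h is 17 (from the two edges through A_2).
So 17·h + 271 = 2·59 = 118 ⇒ h = -9.

-9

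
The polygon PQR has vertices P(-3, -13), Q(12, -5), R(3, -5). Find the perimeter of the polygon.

36

|PQ| = √((15)² + (8)²) = √289 = 17
|QR| = √((-9)² + (0)²) = √81 = 9
|RP| = √((-6)² + (-8)²) = √100 = 10
Perimeter = 17 + 9 + 10 = 36.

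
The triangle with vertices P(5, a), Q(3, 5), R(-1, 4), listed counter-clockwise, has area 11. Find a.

Write out the shoelace sum; only the two edges meeting at P involve a:
2·Area = [((-1)·a − 5·4) + (5·5 − 3·a)] + 17
       = -4·a + 22 = 22
⇒ a = 0.

0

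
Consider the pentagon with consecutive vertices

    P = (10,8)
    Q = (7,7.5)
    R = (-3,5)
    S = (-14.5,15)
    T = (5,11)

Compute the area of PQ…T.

100.25

Apply the shoelace (surveyor's) formula: 2A = Σ (x_i·y_{i+1} − x_{i+1}·y_i), indices taken mod 5.
Cross-terms: 19, 57.5, 27.5, -234.5, -70  ⇒  Σ = -200.5
Area = |Σ|/2 = 100.25.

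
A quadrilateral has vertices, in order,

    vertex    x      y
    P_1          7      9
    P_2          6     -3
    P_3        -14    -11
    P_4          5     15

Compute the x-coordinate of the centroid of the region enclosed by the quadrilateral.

Apply Gauss's area formula. First the cross-terms c_i = x_i·y_{i+1} − x_{i+1}·y_i:
  -75, -108, -155, -60  ⇒  2A = -398, A = -199.
Then Σ (x_i + x_{i+1})·c_i = 564, so x̄ = 564 / (6·(-199)) = -94/199.

-94/199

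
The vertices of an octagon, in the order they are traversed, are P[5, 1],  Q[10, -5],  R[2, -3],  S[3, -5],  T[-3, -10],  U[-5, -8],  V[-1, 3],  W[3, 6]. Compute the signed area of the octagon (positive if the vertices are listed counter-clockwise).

Apply Gauss's area formula: 2A = Σ (x_i·y_{i+1} − x_{i+1}·y_i), indices taken mod 8.
Cross-terms: -35, -20, -1, -45, -26, -23, -15, -27  ⇒  Σ = -192
Signed area = Σ/2 = -96 (negative ⇒ clockwise traversal).

-96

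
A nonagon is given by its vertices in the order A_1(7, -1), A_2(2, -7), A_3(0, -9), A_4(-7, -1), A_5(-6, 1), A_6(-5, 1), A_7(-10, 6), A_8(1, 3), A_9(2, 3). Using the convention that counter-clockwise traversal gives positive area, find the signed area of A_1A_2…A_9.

Apply the surveyor's formula: 2A = Σ (x_i·y_{i+1} − x_{i+1}·y_i), indices taken mod 9.
Cross-terms: -47, -18, -63, -13, -1, -20, -36, -3, -23  ⇒  Σ = -224
Signed area = Σ/2 = -112 (negative ⇒ clockwise traversal).

-112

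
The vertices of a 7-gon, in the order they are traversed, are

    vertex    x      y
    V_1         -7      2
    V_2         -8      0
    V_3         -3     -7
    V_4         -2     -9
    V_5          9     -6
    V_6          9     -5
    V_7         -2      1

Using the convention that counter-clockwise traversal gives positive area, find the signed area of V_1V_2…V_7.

94.5

Σ = (16) + (56) + (13) + (93) + (9) + (-1) + (3) = 189
Signed area = Σ/2 = 94.5 (positive ⇒ counter-clockwise traversal).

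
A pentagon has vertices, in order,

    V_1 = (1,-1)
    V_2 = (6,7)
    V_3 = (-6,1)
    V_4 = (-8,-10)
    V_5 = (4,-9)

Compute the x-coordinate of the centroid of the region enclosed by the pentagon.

-214/123

Apply Gauss's area formula. First the cross-terms c_i = x_i·y_{i+1} − x_{i+1}·y_i:
  13, 48, 68, 112, 5  ⇒  2A = 246, A = 123.
Then Σ (x_i + x_{i+1})·c_i = -1284, so x̄ = -1284 / (6·123) = -214/123.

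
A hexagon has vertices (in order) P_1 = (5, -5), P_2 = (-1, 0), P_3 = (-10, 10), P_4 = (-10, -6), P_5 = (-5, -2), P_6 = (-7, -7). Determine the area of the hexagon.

Apply the surveyor's formula: 2A = Σ (x_i·y_{i+1} − x_{i+1}·y_i), indices taken mod 6.
Σ = (-5) + (-10) + (160) + (-10) + (21) + (70) = 226
Area = |Σ|/2 = 113.

113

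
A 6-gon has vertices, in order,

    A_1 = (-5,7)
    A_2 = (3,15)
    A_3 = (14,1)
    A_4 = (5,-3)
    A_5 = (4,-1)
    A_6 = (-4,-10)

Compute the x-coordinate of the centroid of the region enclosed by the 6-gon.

Apply the shoelace formula. First the cross-terms c_i = x_i·y_{i+1} − x_{i+1}·y_i:
  -96, -207, -47, 7, -44, -78  ⇒  2A = -465, A = -232.5.
Then Σ (x_i + x_{i+1})·c_i = -3455, so x̄ = -3455 / (6·(-232.5)) = 691/279.

691/279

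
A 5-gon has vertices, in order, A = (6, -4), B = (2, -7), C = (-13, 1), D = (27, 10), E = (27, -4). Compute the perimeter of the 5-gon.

|AB| = √((-4)² + (-3)²) = √25 = 5
|BC| = √((-15)² + (8)²) = √289 = 17
|CD| = √((40)² + (9)²) = √1681 = 41
|DE| = √((0)² + (-14)²) = √196 = 14
|EA| = √((-21)² + (0)²) = √441 = 21
Perimeter = 5 + 17 + 41 + 14 + 21 = 98.

98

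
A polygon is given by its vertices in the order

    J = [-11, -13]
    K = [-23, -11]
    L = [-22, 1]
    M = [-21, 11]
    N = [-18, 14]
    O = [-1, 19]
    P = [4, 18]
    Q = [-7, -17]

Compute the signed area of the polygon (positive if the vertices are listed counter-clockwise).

-610

Σ = (-178) + (-265) + (-221) + (-96) + (-328) + (-94) + (58) + (-96) = -1220
Signed area = Σ/2 = -610 (negative ⇒ clockwise traversal).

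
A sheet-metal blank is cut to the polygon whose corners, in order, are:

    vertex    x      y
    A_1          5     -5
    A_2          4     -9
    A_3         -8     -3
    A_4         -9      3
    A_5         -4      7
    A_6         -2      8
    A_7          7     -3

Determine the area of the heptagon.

149.5

Apply the shoelace formula: 2A = Σ (x_i·y_{i+1} − x_{i+1}·y_i), indices taken mod 7.
A_1→A_2: (5)(-9) − (4)(-5) = -25
A_2→A_3: (4)(-3) − (-8)(-9) = -84
A_3→A_4: (-8)(3) − (-9)(-3) = -51
A_4→A_5: (-9)(7) − (-4)(3) = -51
A_5→A_6: (-4)(8) − (-2)(7) = -18
A_6→A_7: (-2)(-3) − (7)(8) = -50
A_7→A_1: (7)(-5) − (5)(-3) = -20
Σ = -299
Area = |Σ|/2 = 149.5.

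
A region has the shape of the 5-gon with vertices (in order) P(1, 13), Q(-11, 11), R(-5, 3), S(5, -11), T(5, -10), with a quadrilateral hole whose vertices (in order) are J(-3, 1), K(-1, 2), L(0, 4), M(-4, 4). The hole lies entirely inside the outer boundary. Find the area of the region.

140.5

Outer boundary:
Σ = (154) + (22) + (40) + (5) + (75) = 296
Area = |Σ|/2 = 148.
Hole:
Cross-terms: -5, -4, 16, 8  ⇒  Σ = 15
Area = |Σ|/2 = 7.5.
Net area = 148 − 7.5 = 140.5.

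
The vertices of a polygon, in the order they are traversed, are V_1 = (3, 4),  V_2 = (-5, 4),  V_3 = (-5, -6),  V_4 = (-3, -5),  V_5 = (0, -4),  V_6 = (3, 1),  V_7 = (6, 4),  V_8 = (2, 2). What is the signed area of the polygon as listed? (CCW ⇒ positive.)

Apply the surveyor's formula: 2A = Σ (x_i·y_{i+1} − x_{i+1}·y_i), indices taken mod 8.
Σ = (32) + (50) + (7) + (12) + (12) + (6) + (4) + (2) = 125
Signed area = Σ/2 = 62.5 (positive ⇒ counter-clockwise traversal).

62.5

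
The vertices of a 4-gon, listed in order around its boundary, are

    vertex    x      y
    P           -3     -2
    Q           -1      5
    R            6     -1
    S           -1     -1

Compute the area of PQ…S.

27

Apply Gauss's area formula: 2A = Σ (x_i·y_{i+1} − x_{i+1}·y_i), indices taken mod 4.
P→Q: (-3)(5) − (-1)(-2) = -17
Q→R: (-1)(-1) − (6)(5) = -29
R→S: (6)(-1) − (-1)(-1) = -7
S→P: (-1)(-2) − (-3)(-1) = -1
Σ = -54
Area = |Σ|/2 = 27.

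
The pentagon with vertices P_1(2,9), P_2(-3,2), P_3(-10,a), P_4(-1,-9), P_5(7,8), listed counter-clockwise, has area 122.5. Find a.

The doubled signed area Σ (x_i y_{i+1} − x_{i+1} y_i) is linear in a.
With a=0 it equals 243; the coefficient of a is -2 (from the two edges through P_3).
So -2·a + 243 = 2·122.5 = 245 ⇒ a = -1.

-1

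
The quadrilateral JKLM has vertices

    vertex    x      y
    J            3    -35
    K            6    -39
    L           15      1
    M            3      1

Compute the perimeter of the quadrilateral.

94

|JK| = √((3)² + (-4)²) = √25 = 5
|KL| = √((9)² + (40)²) = √1681 = 41
|LM| = √((-12)² + (0)²) = √144 = 12
|MJ| = √((0)² + (-36)²) = √1296 = 36
Perimeter = 5 + 41 + 12 + 36 = 94.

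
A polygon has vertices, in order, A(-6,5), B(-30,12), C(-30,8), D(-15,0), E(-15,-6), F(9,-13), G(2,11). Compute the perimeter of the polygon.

|AB| = √((-24)² + (7)²) = √625 = 25
|BC| = √((0)² + (-4)²) = √16 = 4
|CD| = √((15)² + (-8)²) = √289 = 17
|DE| = √((0)² + (-6)²) = √36 = 6
|EF| = √((24)² + (-7)²) = √625 = 25
|FG| = √((-7)² + (24)²) = √625 = 25
|GA| = √((-8)² + (-6)²) = √100 = 10
Perimeter = 25 + 4 + 17 + 6 + 25 + 25 + 10 = 112.

112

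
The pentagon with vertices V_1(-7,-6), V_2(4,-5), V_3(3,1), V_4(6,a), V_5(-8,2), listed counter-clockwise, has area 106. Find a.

The doubled signed area Σ (x_i y_{i+1} − x_{i+1} y_i) is linear in a.
With a=0 it equals 146; the coefficient of a is 11 (from the two edges through V_4).
So 11·a + 146 = 2·106 = 212 ⇒ a = 6.

6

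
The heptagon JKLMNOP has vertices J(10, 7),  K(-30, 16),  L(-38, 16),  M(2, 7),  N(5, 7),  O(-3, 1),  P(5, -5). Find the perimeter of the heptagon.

|JK| = √((-40)² + (9)²) = √1681 = 41
|KL| = √((-8)² + (0)²) = √64 = 8
|LM| = √((40)² + (-9)²) = √1681 = 41
|MN| = √((3)² + (0)²) = √9 = 3
|NO| = √((-8)² + (-6)²) = √100 = 10
|OP| = √((8)² + (-6)²) = √100 = 10
|PJ| = √((5)² + (12)²) = √169 = 13
Perimeter = 41 + 8 + 41 + 3 + 10 + 10 + 13 = 126.

126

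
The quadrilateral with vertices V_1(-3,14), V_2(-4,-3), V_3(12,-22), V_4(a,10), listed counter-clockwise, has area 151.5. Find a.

-1

Write out the shoelace sum; only the two edges meeting at V_4 involve a:
2·Area = [(12·10 − a·(-22)) + (a·14 − (-3)·10)] + 189
       = 36·a + 339 = 303
⇒ a = -1.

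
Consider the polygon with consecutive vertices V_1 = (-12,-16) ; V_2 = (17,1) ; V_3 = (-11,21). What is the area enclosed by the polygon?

Apply the surveyor's formula: 2A = Σ (x_i·y_{i+1} − x_{i+1}·y_i), indices taken mod 3.
Cross-terms: 260, 368, 428  ⇒  Σ = 1056
Area = |Σ|/2 = 528.

528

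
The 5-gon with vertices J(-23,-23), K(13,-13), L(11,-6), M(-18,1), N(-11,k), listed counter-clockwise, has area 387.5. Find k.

Write out the shoelace sum; only the two edges meeting at N involve k:
2·Area = [((-18)·k − (-11)·1) + ((-11)·(-23) − (-23)·k)] + 566
       = 5·k + 830 = 775
⇒ k = -11.

-11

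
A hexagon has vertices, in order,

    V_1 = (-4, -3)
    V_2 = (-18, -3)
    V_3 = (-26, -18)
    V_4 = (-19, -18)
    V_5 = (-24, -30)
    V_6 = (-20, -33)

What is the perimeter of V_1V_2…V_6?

90

|V_1V_2| = √((-14)² + (0)²) = √196 = 14
|V_2V_3| = √((-8)² + (-15)²) = √289 = 17
|V_3V_4| = √((7)² + (0)²) = √49 = 7
|V_4V_5| = √((-5)² + (-12)²) = √169 = 13
|V_5V_6| = √((4)² + (-3)²) = √25 = 5
|V_6V_1| = √((16)² + (30)²) = √1156 = 34
Perimeter = 14 + 17 + 7 + 13 + 5 + 34 = 90.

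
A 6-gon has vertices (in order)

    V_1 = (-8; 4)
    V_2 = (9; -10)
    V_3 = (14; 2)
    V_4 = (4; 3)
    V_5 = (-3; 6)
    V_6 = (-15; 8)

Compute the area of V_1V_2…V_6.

169.5

Apply the shoelace formula: 2A = Σ (x_i·y_{i+1} − x_{i+1}·y_i), indices taken mod 6.
Σ = (44) + (158) + (34) + (33) + (66) + (4) = 339
Area = |Σ|/2 = 169.5.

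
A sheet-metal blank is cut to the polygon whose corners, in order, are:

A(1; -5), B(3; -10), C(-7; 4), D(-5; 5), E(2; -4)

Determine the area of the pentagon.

Apply Gauss's area formula: 2A = Σ (x_i·y_{i+1} − x_{i+1}·y_i), indices taken mod 5.
Cross-terms: 5, -58, -15, 10, -6  ⇒  Σ = -64
Area = |Σ|/2 = 32.

32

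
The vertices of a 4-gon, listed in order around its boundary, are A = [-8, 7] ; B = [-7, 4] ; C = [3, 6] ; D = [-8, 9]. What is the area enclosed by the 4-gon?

27

Σ = (17) + (-54) + (75) + (16) = 54
Area = |Σ|/2 = 27.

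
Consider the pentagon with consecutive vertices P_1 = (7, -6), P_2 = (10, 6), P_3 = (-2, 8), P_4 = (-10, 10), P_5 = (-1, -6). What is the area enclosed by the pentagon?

Apply the shoelace formula: 2A = Σ (x_i·y_{i+1} − x_{i+1}·y_i), indices taken mod 5.
P_1→P_2: (7)(6) − (10)(-6) = 102
P_2→P_3: (10)(8) − (-2)(6) = 92
P_3→P_4: (-2)(10) − (-10)(8) = 60
P_4→P_5: (-10)(-6) − (-1)(10) = 70
P_5→P_1: (-1)(-6) − (7)(-6) = 48
Σ = 372
Area = |Σ|/2 = 186.

186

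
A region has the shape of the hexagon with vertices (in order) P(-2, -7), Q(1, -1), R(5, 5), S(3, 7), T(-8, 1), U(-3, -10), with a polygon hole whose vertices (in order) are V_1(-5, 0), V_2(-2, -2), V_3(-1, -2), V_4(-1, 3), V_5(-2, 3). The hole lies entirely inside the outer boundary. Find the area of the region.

Outer boundary:
Cross-terms: 9, 10, 20, 59, 83, 1  ⇒  Σ = 182
Area = |Σ|/2 = 91.
Hole:
Apply the shoelace (surveyor's) formula: 2A = Σ (x_i·y_{i+1} − x_{i+1}·y_i), indices taken mod 5.
Cross-terms: 10, 2, -5, 3, 15  ⇒  Σ = 25
Area = |Σ|/2 = 12.5.
Net area = 91 − 12.5 = 78.5.

78.5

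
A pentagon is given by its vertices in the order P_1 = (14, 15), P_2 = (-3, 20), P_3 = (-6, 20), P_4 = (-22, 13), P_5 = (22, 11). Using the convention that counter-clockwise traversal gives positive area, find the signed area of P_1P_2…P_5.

Apply the shoelace (surveyor's) formula: 2A = Σ (x_i·y_{i+1} − x_{i+1}·y_i), indices taken mod 5.
Σ = (325) + (60) + (362) + (-528) + (176) = 395
Signed area = Σ/2 = 197.5 (positive ⇒ counter-clockwise traversal).

197.5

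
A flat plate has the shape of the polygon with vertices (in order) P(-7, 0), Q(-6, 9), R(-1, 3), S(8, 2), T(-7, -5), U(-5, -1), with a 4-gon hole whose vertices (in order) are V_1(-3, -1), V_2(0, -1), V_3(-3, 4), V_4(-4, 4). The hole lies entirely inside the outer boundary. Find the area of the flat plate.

Outer boundary:
Apply the surveyor's formula: 2A = Σ (x_i·y_{i+1} − x_{i+1}·y_i), indices taken mod 6.
Σ = (-63) + (-9) + (-26) + (-26) + (-18) + (-7) = -149
Area = |Σ|/2 = 74.5.
Hole:
Apply the shoelace (surveyor's) formula: 2A = Σ (x_i·y_{i+1} − x_{i+1}·y_i), indices taken mod 4.
Σ = (3) + (-3) + (4) + (16) = 20
Area = |Σ|/2 = 10.
Net area = 74.5 − 10 = 64.5.

64.5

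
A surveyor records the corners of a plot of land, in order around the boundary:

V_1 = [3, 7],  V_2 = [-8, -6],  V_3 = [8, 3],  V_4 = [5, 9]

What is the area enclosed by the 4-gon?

63.5

Apply the surveyor's formula: 2A = Σ (x_i·y_{i+1} − x_{i+1}·y_i), indices taken mod 4.
Cross-terms: 38, 24, 57, 8  ⇒  Σ = 127
Area = |Σ|/2 = 63.5.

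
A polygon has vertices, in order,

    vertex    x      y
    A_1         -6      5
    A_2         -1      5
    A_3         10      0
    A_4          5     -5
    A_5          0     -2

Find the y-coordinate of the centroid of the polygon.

24/49

Apply the surveyor's formula. First the cross-terms c_i = x_i·y_{i+1} − x_{i+1}·y_i:
  -25, -50, -50, -10, -12  ⇒  2A = -147, A = -73.5.
Then Σ (y_i + y_{i+1})·c_i = -216, so ȳ = -216 / (6·(-73.5)) = 24/49.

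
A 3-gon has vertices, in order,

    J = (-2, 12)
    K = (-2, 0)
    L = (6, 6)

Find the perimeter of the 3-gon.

|JK| = √((0)² + (-12)²) = √144 = 12
|KL| = √((8)² + (6)²) = √100 = 10
|LJ| = √((-8)² + (6)²) = √100 = 10
Perimeter = 12 + 10 + 10 = 32.

32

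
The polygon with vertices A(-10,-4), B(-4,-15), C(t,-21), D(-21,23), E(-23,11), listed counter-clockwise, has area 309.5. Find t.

9

The doubled signed area Σ (x_i y_{i+1} − x_{i+1} y_i) is linear in t.
With t=0 it equals 277; the coefficient of t is 38 (from the two edges through C).
So 38·t + 277 = 2·309.5 = 619 ⇒ t = 9.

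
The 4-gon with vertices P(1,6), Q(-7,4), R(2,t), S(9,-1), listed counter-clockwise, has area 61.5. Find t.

-2

The doubled signed area Σ (x_i y_{i+1} − x_{i+1} y_i) is linear in t.
With t=0 it equals 91; the coefficient of t is -16 (from the two edges through R).
So -16·t + 91 = 2·61.5 = 123 ⇒ t = -2.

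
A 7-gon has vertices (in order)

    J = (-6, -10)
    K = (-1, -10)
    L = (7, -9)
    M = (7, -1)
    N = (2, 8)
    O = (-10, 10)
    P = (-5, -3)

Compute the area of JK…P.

Σ = (50) + (79) + (56) + (58) + (100) + (80) + (32) = 455
Area = |Σ|/2 = 227.5.

227.5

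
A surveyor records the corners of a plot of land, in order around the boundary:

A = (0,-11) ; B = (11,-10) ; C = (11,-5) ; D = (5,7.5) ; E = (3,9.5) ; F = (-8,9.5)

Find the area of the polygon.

250.5

Apply Gauss's area formula: 2A = Σ (x_i·y_{i+1} − x_{i+1}·y_i), indices taken mod 6.
A→B: (0)(-10) − (11)(-11) = 121
B→C: (11)(-5) − (11)(-10) = 55
C→D: (11)(7.5) − (5)(-5) = 107.5
D→E: (5)(9.5) − (3)(7.5) = 25
E→F: (3)(9.5) − (-8)(9.5) = 104.5
F→A: (-8)(-11) − (0)(9.5) = 88
Σ = 501
Area = |Σ|/2 = 250.5.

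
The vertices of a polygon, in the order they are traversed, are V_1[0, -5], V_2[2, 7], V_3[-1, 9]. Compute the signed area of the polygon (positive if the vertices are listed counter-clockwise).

Cross-terms: 10, 25, 5  ⇒  Σ = 40
Signed area = Σ/2 = 20 (positive ⇒ counter-clockwise traversal).

20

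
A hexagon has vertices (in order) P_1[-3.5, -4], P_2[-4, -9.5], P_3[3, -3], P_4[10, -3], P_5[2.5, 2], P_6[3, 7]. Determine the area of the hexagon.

65.125

Σ = (17.25) + (40.5) + (21) + (27.5) + (11.5) + (12.5) = 130.25
Area = |Σ|/2 = 65.125.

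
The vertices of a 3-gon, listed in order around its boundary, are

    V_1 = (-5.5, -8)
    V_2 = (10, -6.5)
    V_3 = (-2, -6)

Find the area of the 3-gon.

12.875

Apply the shoelace formula: 2A = Σ (x_i·y_{i+1} − x_{i+1}·y_i), indices taken mod 3.
Cross-terms: 115.75, -73, -17  ⇒  Σ = 25.75
Area = |Σ|/2 = 12.875.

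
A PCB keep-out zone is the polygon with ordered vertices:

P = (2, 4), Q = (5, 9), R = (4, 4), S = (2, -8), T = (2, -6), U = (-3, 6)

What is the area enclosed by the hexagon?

Σ = (-2) + (-16) + (-40) + (4) + (-6) + (-24) = -84
Area = |Σ|/2 = 42.

42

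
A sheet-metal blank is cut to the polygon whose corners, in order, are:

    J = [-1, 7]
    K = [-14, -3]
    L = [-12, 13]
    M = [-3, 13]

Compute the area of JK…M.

Σ = (101) + (-218) + (-117) + (-8) = -242
Area = |Σ|/2 = 121.

121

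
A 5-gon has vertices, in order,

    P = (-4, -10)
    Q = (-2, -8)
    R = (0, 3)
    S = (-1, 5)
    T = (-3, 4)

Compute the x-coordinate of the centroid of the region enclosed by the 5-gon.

-13/6

Apply the surveyor's formula. First the cross-terms c_i = x_i·y_{i+1} − x_{i+1}·y_i:
  12, -6, 3, 11, 46  ⇒  2A = 66, A = 33.
Then Σ (x_i + x_{i+1})·c_i = -429, so x̄ = -429 / (6·33) = -13/6.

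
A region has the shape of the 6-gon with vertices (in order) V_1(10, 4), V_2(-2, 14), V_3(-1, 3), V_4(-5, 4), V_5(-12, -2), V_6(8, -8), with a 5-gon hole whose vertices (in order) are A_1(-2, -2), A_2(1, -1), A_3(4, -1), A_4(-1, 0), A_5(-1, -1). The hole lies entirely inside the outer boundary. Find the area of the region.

221

Outer boundary:
Σ = (148) + (8) + (11) + (58) + (112) + (112) = 449
Area = |Σ|/2 = 224.5.
Hole:
Apply the shoelace formula: 2A = Σ (x_i·y_{i+1} − x_{i+1}·y_i), indices taken mod 5.
A_1→A_2: (-2)(-1) − (1)(-2) = 4
A_2→A_3: (1)(-1) − (4)(-1) = 3
A_3→A_4: (4)(0) − (-1)(-1) = -1
A_4→A_5: (-1)(-1) − (-1)(0) = 1
A_5→A_1: (-1)(-2) − (-2)(-1) = 0
Σ = 7
Area = |Σ|/2 = 3.5.
Net area = 224.5 − 3.5 = 221.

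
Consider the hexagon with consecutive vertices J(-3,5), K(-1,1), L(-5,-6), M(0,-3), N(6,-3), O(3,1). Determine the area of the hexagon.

39.5

Apply the shoelace formula: 2A = Σ (x_i·y_{i+1} − x_{i+1}·y_i), indices taken mod 6.
Σ = (2) + (11) + (15) + (18) + (15) + (18) = 79
Area = |Σ|/2 = 39.5.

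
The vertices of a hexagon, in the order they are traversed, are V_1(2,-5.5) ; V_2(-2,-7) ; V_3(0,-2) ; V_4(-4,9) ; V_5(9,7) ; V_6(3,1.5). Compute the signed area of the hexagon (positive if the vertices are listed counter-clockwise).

-82.5

Apply the shoelace formula: 2A = Σ (x_i·y_{i+1} − x_{i+1}·y_i), indices taken mod 6.
Σ = (-25) + (4) + (-8) + (-109) + (-7.5) + (-19.5) = -165
Signed area = Σ/2 = -82.5 (negative ⇒ clockwise traversal).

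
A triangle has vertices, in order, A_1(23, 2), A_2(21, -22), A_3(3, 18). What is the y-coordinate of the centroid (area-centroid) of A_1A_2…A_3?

-2/3

Apply the surveyor's formula. First the cross-terms c_i = x_i·y_{i+1} − x_{i+1}·y_i:
  -548, 444, -408  ⇒  2A = -512, A = -256.
Then Σ (y_i + y_{i+1})·c_i = 1024, so ȳ = 1024 / (6·(-256)) = -2/3.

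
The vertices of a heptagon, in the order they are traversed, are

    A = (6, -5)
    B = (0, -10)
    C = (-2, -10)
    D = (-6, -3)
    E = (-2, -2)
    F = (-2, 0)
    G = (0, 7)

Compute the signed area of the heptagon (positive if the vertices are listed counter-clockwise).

-94

Apply Gauss's area formula: 2A = Σ (x_i·y_{i+1} − x_{i+1}·y_i), indices taken mod 7.
Σ = (-60) + (-20) + (-54) + (6) + (-4) + (-14) + (-42) = -188
Signed area = Σ/2 = -94 (negative ⇒ clockwise traversal).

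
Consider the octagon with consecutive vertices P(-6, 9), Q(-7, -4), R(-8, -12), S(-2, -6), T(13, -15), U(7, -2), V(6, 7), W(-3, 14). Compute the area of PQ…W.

Cross-terms: 87, 52, 24, 108, 79, 61, 105, 57  ⇒  Σ = 573
Area = |Σ|/2 = 286.5.

286.5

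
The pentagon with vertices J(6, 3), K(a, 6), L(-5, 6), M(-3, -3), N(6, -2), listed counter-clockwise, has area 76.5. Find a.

The doubled signed area Σ (x_i y_{i+1} − x_{i+1} y_i) is linear in a.
With a=0 it equals 153; the coefficient of a is 3 (from the two edges through K).
So 3·a + 153 = 2·76.5 = 153 ⇒ a = 0.

0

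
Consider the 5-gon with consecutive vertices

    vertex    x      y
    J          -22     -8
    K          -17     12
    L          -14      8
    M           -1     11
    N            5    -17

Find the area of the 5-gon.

483

Cross-terms: -400, 32, -146, -38, -414  ⇒  Σ = -966
Area = |Σ|/2 = 483.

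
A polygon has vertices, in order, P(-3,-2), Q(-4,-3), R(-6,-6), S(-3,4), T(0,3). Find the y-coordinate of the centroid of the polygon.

Apply Gauss's area formula. First the cross-terms c_i = x_i·y_{i+1} − x_{i+1}·y_i:
  1, 6, -42, -9, 9  ⇒  2A = -35, A = -17.5.
Then Σ (y_i + y_{i+1})·c_i = -29, so ȳ = -29 / (6·(-17.5)) = 29/105.

29/105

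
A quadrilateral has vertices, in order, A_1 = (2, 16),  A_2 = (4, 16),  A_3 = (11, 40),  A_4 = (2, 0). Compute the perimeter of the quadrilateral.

|A_1A_2| = √((2)² + (0)²) = √4 = 2
|A_2A_3| = √((7)² + (24)²) = √625 = 25
|A_3A_4| = √((-9)² + (-40)²) = √1681 = 41
|A_4A_1| = √((0)² + (16)²) = √256 = 16
Perimeter = 2 + 25 + 41 + 16 = 84.

84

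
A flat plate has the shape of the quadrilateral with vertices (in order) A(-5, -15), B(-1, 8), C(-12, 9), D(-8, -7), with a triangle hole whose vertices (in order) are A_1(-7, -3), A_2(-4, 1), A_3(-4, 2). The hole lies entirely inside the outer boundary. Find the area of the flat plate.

135

Outer boundary:
Apply the shoelace formula: 2A = Σ (x_i·y_{i+1} − x_{i+1}·y_i), indices taken mod 4.
Σ = (-55) + (87) + (156) + (85) = 273
Area = |Σ|/2 = 136.5.
Hole:
Σ = (-19) + (-4) + (26) = 3
Area = |Σ|/2 = 1.5.
Net area = 136.5 − 1.5 = 135.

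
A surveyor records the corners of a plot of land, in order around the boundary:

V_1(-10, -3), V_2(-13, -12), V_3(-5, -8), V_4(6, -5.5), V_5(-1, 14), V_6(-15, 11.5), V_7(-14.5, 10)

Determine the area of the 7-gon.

318.875

Apply the shoelace formula: 2A = Σ (x_i·y_{i+1} − x_{i+1}·y_i), indices taken mod 7.
Σ = (81) + (44) + (75.5) + (78.5) + (198.5) + (16.75) + (143.5) = 637.75
Area = |Σ|/2 = 318.875.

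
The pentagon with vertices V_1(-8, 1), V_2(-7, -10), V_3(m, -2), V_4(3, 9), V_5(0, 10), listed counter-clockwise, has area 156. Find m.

Write out the shoelace sum; only the two edges meeting at V_3 involve m:
2·Area = [((-7)·(-2) − m·(-10)) + (m·9 − 3·(-2))] + 197
       = 19·m + 217 = 312
⇒ m = 5.

5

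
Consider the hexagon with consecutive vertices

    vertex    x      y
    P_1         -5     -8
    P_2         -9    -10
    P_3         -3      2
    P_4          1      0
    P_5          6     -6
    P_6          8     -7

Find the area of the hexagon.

85.5

Σ = (-22) + (-48) + (-2) + (-6) + (6) + (-99) = -171
Area = |Σ|/2 = 85.5.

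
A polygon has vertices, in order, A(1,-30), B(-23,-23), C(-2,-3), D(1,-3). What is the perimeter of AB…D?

84

|AB| = √((-24)² + (7)²) = √625 = 25
|BC| = √((21)² + (20)²) = √841 = 29
|CD| = √((3)² + (0)²) = √9 = 3
|DA| = √((0)² + (-27)²) = √729 = 27
Perimeter = 25 + 29 + 3 + 27 = 84.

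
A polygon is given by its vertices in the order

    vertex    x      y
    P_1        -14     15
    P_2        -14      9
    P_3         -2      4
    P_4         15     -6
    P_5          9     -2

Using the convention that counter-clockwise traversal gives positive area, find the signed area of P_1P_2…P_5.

64.5

Σ = (84) + (-38) + (-48) + (24) + (107) = 129
Signed area = Σ/2 = 64.5 (positive ⇒ counter-clockwise traversal).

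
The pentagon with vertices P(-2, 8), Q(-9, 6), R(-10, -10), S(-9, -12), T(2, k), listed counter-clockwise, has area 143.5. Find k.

The doubled signed area Σ (x_i y_{i+1} − x_{i+1} y_i) is linear in k.
With k=0 it equals 280; the coefficient of k is -7 (from the two edges through T).
So -7·k + 280 = 2·143.5 = 287 ⇒ k = -1.

-1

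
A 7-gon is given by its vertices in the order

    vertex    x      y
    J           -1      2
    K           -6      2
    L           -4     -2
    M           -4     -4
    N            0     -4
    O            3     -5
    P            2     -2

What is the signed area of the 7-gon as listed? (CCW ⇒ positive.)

Apply Gauss's area formula: 2A = Σ (x_i·y_{i+1} − x_{i+1}·y_i), indices taken mod 7.
J→K: (-1)(2) − (-6)(2) = 10
K→L: (-6)(-2) − (-4)(2) = 20
L→M: (-4)(-4) − (-4)(-2) = 8
M→N: (-4)(-4) − (0)(-4) = 16
N→O: (0)(-5) − (3)(-4) = 12
O→P: (3)(-2) − (2)(-5) = 4
P→J: (2)(2) − (-1)(-2) = 2
Σ = 72
Signed area = Σ/2 = 36 (positive ⇒ counter-clockwise traversal).

36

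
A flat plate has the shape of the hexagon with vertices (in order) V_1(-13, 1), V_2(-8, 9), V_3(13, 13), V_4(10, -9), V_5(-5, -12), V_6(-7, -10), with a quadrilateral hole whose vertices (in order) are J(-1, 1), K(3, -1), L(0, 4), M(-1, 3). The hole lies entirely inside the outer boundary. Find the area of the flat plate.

448.5

Outer boundary:
Apply the shoelace formula: 2A = Σ (x_i·y_{i+1} − x_{i+1}·y_i), indices taken mod 6.
V_1→V_2: (-13)(9) − (-8)(1) = -109
V_2→V_3: (-8)(13) − (13)(9) = -221
V_3→V_4: (13)(-9) − (10)(13) = -247
V_4→V_5: (10)(-12) − (-5)(-9) = -165
V_5→V_6: (-5)(-10) − (-7)(-12) = -34
V_6→V_1: (-7)(1) − (-13)(-10) = -137
Σ = -913
Area = |Σ|/2 = 456.5.
Hole:
Cross-terms: -2, 12, 4, 2  ⇒  Σ = 16
Area = |Σ|/2 = 8.
Net area = 456.5 − 8 = 448.5.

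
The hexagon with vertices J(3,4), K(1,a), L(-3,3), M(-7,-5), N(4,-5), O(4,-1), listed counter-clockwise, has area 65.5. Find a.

The doubled signed area Σ (x_i y_{i+1} − x_{i+1} y_i) is linear in a.
With a=0 it equals 125; the coefficient of a is 6 (from the two edges through K).
So 6·a + 125 = 2·65.5 = 131 ⇒ a = 1.

1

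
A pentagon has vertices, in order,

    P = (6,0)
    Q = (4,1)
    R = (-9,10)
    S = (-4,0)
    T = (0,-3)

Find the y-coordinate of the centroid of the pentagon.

Apply the surveyor's formula. First the cross-terms c_i = x_i·y_{i+1} − x_{i+1}·y_i:
  6, 49, 40, 12, 18  ⇒  2A = 125, A = 62.5.
Then Σ (y_i + y_{i+1})·c_i = 855, so ȳ = 855 / (6·62.5) = 2.28.

2.28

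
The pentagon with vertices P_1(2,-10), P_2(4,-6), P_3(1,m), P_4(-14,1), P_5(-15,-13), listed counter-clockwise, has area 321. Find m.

13

The doubled signed area Σ (x_i y_{i+1} − x_{i+1} y_i) is linear in m.
With m=0 it equals 408; the coefficient of m is 18 (from the two edges through P_3).
So 18·m + 408 = 2·321 = 642 ⇒ m = 13.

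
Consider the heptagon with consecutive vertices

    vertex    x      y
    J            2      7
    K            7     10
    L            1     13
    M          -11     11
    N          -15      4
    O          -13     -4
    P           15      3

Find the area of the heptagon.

279.5

J→K: (2)(10) − (7)(7) = -29
K→L: (7)(13) − (1)(10) = 81
L→M: (1)(11) − (-11)(13) = 154
M→N: (-11)(4) − (-15)(11) = 121
N→O: (-15)(-4) − (-13)(4) = 112
O→P: (-13)(3) − (15)(-4) = 21
P→J: (15)(7) − (2)(3) = 99
Σ = 559
Area = |Σ|/2 = 279.5.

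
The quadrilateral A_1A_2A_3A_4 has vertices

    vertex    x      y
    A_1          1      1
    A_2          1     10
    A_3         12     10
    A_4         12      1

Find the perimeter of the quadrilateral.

|A_1A_2| = √((0)² + (9)²) = √81 = 9
|A_2A_3| = √((11)² + (0)²) = √121 = 11
|A_3A_4| = √((0)² + (-9)²) = √81 = 9
|A_4A_1| = √((-11)² + (0)²) = √121 = 11
Perimeter = 9 + 11 + 9 + 11 = 40.

40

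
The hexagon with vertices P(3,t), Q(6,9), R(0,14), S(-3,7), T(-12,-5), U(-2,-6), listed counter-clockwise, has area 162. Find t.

Write out the shoelace sum; only the two edges meeting at P involve t:
2·Area = [((-2)·t − 3·(-6)) + (3·9 − 6·t)] + 287
       = -8·t + 332 = 324
⇒ t = 1.

1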